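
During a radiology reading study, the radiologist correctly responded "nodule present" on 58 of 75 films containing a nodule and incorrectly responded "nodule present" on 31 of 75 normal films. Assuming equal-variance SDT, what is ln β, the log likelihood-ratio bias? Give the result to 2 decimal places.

H = 58/75 = 0.7733
FA = 31/75 = 0.4133
z(H) = 0.750
z(FA) = -0.219
ln β = −½·[z(H)² − z(FA)²] = −0.5 × (0.563 − 0.048) = -0.2575

ln β = -0.26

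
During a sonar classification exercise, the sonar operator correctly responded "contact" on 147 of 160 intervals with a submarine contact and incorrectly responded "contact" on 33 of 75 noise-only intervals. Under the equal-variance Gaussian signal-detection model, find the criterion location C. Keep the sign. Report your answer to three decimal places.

C = -0.623

H = 147/160 = 0.9187
FA = 33/75 = 0.4400
z(H) = z(0.9187) = 1.3964
z(FA) = z(0.4400) = -0.1510
c = −½·[z(H) + z(FA)] = −0.5 × (1.3964 + (-0.1510)) = -0.6227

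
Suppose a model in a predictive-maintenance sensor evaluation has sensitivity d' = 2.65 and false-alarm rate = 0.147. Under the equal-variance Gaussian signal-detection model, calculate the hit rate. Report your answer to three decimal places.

z(false-alarm rate) = z(0.147) = -1.0494
z(H) = z(FA) + d' = -1.0494 + 2.65 = 1.6006
hit rate = Φ(1.6006) = 0.9453

hit rate = 0.945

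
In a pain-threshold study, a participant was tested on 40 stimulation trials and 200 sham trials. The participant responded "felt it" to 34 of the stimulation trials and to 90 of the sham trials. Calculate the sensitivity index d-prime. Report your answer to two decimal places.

d-prime = 1.16

H = 34/40 = 0.8500
FA = 90/200 = 0.4500
z(H) = z(0.8500) = 1.036
z(FA) = z(0.4500) = -0.126
d' = z(H) − z(FA) = 1.036 − (-0.126) = 1.162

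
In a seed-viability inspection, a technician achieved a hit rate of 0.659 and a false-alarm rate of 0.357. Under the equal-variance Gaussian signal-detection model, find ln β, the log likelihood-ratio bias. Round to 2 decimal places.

ln β = -0.02

z(H) = 0.410
z(FA) = -0.366
ln β = −½·[z(H)² − z(FA)²] = −0.5 × (0.168 − 0.134) = -0.017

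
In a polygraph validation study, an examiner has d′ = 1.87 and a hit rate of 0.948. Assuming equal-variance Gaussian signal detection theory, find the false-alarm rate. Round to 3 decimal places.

z(hit rate) = z(0.948) = 1.6258
z(FA) = z(H) − d' = 1.6258 − 1.87 = -0.2442
false-alarm rate = Φ(-0.2442) = 0.4035

false-alarm rate = 0.404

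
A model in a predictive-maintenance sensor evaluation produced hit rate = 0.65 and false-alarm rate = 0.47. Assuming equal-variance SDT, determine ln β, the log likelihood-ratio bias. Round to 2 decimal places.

Φ⁻¹(H) = Φ⁻¹(0.65) = 0.385
Φ⁻¹(FA) = Φ⁻¹(0.47) = -0.075
ln β = −½·[z(H)² − z(FA)²] = −0.5 × (0.148 − 0.006) = -0.071

ln β = -0.07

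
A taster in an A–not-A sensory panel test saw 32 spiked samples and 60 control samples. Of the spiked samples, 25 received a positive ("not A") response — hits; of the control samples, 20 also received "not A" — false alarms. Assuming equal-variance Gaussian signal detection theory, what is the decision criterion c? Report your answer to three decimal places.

c = -0.173

H = 25/32 = 0.7812
FA = 20/60 = 0.3333
z(H) = z(0.7812) = 0.7763
z(FA) = z(0.3333) = -0.4308
c = −½·[z(H) + z(FA)] = −0.5 × (0.7763 + (-0.4308)) = -0.17275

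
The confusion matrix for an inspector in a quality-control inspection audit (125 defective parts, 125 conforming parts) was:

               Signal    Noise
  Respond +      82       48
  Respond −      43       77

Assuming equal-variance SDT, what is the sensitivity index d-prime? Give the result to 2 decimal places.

d-prime = 0.70

H = 82/125 = 0.6560
FA = 48/125 = 0.3840
z(H) = z(0.6560) = 0.4016
z(FA) = z(0.3840) = -0.2950
d' = z(H) − z(FA) = 0.4016 − (-0.2950) = 0.6966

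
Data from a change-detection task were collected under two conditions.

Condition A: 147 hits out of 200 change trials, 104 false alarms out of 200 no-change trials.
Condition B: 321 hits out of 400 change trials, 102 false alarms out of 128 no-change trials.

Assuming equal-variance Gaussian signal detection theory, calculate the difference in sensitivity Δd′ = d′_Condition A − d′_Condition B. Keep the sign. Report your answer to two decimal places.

Condition A: z(0.7350) = 0.628, z(0.5200) = 0.050, d' = 0.578
Condition B: z(0.8025) = 0.851, z(0.7969) = 0.831, d' = 0.020
Δd' = d'_Condition A − d'_Condition B = 0.578 − 0.020 = 0.558
Condition A has the higher sensitivity.

Δd′ = 0.56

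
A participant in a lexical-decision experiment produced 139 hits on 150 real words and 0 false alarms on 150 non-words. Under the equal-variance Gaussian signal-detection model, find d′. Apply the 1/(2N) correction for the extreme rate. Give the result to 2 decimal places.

The false-alarm rate is 0/150 = 0, so apply the 1/(2N) correction: FA → 1/(2·150) = 0.00333.
z(H) = z(0.92667) = 1.451
z(FA) = z(0.00333) = -2.713
d' = 1.451 − (-2.713) = 4.164

d′ = 4.16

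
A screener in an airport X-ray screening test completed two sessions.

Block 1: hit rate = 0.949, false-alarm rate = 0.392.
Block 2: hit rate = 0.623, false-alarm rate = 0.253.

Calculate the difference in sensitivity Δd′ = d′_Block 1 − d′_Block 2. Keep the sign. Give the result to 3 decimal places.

Δd′ = 0.931

Block 1: z(0.949) = 1.6352, z(0.392) = -0.2741, d' = 1.9093
Block 2: z(0.623) = 0.3134, z(0.253) = -0.6651, d' = 0.9785
Δd' = d'_Block 1 − d'_Block 2 = 1.9093 − 0.9785 = 0.9308
Block 1 has the higher sensitivity.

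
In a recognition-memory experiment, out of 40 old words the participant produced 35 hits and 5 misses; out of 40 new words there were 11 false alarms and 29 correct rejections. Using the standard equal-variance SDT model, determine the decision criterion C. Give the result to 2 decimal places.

C = -0.28

H = 35/40 = 0.8750
FA = 11/40 = 0.2750
Φ⁻¹(0.8750) = 1.1503, Φ⁻¹(0.2750) = -0.5978
c = −½·[z(H) + z(FA)] = −0.5 × (1.1503 + (-0.5978)) = -0.27625
c < 0: the participant has a liberal response bias.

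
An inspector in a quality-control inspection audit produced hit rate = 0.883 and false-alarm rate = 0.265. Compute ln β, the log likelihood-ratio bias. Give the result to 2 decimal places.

ln β = -0.51

z(0.883) = 1.190, z(0.265) = -0.628
ln β = −½·[z(H)² − z(FA)²] = −0.5 × (1.416 − 0.394) = -0.511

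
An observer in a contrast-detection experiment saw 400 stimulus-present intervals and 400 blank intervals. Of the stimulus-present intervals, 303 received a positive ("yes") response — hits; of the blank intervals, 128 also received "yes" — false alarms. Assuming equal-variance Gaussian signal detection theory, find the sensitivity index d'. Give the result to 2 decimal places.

d' = 1.17

H = 303/400 = 0.7575
FA = 128/400 = 0.3200
z(H) = z(0.7575) = 0.698
z(FA) = z(0.3200) = -0.468
d' = z(H) − z(FA) = 0.698 − (-0.468) = 1.166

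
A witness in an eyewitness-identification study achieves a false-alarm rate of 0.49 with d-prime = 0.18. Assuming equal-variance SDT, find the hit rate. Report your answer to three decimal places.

hit rate = 0.562

z(false-alarm rate) = z(0.49) = -0.0251
z(H) = z(FA) + d' = -0.0251 + 0.18 = 0.1549
hit rate = Φ(0.1549) = 0.5615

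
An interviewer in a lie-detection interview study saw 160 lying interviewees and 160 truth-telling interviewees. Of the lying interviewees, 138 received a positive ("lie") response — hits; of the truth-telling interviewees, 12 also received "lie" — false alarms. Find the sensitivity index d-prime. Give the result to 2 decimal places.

d-prime = 2.53

H = 138/160 = 0.8625
FA = 12/160 = 0.0750
z(H) = 1.0916
z(FA) = -1.4395
d' = z(H) − z(FA) = 1.0916 − (-1.4395) = 2.5311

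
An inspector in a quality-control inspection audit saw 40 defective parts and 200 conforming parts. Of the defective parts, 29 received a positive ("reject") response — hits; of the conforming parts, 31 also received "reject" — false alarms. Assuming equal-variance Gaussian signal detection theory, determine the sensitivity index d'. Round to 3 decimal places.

H = 29/40 = 0.7250
FA = 31/200 = 0.1550
Φ⁻¹(H) = Φ⁻¹(0.7250) = 0.5978
Φ⁻¹(FA) = Φ⁻¹(0.1550) = -1.0152
d' = z(H) − z(FA) = 0.5978 − (-1.0152) = 1.6130

d' = 1.613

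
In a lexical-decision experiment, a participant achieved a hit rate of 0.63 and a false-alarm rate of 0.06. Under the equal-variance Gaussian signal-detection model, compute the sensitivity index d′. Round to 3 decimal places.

d′ = 1.887

z(H) = z(0.63) = 0.3319
z(FA) = z(0.06) = -1.5548
d' = z(H) − z(FA) = 0.3319 − (-1.5548) = 1.8867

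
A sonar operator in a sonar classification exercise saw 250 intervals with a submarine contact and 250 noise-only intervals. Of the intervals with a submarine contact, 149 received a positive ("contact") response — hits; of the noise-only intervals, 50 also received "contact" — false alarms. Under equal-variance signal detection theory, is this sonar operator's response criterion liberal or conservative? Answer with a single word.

conservative

z(H) = 0.243, z(FA) = -0.842
c = −½·(z(H) + z(FA)) = 0.2995
c > 0 → conservative criterion (biased toward responding “no”).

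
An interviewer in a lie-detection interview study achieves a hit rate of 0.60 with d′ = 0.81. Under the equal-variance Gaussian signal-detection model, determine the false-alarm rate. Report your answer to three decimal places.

z(hit rate) = z(0.60) = 0.2533
z(FA) = z(H) − d' = 0.2533 − 0.81 = -0.5567
false-alarm rate = Φ(-0.5567) = 0.2889

false-alarm rate = 0.289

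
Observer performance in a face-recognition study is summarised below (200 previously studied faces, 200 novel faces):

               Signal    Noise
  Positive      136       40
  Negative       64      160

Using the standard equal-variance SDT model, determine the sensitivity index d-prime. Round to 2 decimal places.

H = 136/200 = 0.6800
FA = 40/200 = 0.2000
Φ⁻¹(H) = 0.4677
Φ⁻¹(FA) = -0.8416
d' = z(H) − z(FA) = 0.4677 − (-0.8416) = 1.3093

d-prime = 1.31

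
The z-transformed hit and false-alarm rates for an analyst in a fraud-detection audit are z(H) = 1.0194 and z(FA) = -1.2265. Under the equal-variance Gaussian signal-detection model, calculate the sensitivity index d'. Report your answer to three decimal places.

d' = z(H) − z(FA) = 1.0194 − (-1.2265) = 2.2459

d' = 2.246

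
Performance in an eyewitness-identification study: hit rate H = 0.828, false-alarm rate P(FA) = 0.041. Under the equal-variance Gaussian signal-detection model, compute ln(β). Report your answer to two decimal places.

z(H) = 0.946
z(FA) = -1.739
ln β = −½·[z(H)² − z(FA)²] = −0.5 × (0.895 − 3.024) = 1.0645

ln β = 1.06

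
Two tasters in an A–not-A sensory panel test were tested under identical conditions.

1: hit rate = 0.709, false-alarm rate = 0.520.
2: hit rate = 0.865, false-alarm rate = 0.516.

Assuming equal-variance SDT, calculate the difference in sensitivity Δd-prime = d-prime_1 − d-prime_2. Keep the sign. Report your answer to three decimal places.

1: z(0.709) = 0.5505, z(0.520) = 0.0502, d' = 0.5003
2: z(0.865) = 1.1031, z(0.516) = 0.0401, d' = 1.0630
Δd' = d'_1 − d'_2 = 0.5003 − 1.0630 = -0.5627
2 has the higher sensitivity.

Δd-prime = -0.563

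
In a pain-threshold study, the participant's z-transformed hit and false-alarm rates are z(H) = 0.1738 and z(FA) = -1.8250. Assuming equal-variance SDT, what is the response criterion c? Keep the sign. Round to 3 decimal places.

c = 0.826

c = −½·[z(H) + z(FA)] = −½·(0.1738 + (-1.8250)) = 0.8256
c > 0: the participant has a conservative response bias.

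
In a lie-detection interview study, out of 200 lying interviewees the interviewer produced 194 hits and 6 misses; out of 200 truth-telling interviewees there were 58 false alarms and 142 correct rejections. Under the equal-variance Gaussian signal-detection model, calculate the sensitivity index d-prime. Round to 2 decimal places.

H = 194/200 = 0.9700
FA = 58/200 = 0.2900
z(H) = z(0.9700) = 1.881
z(FA) = z(0.2900) = -0.553
d' = z(H) − z(FA) = 1.881 − (-0.553) = 2.434

d-prime = 2.43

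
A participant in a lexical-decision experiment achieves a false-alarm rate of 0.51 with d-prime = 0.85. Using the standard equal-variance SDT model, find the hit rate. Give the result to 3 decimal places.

z(false-alarm rate) = z(0.51) = 0.0251
z(H) = z(FA) + d' = 0.0251 + 0.85 = 0.8751
hit rate = Φ(0.8751) = 0.8092

hit rate = 0.809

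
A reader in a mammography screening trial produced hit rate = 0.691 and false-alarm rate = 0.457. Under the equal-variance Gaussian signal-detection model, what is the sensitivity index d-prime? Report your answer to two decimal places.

z(0.691) = 0.4987, z(0.457) = -0.1080
d' = z(H) − z(FA) = 0.4987 − (-0.1080) = 0.6067

d-prime = 0.61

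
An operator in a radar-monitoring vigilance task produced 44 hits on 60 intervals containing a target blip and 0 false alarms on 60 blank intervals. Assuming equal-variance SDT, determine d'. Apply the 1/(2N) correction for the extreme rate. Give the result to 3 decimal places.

The false-alarm rate is 0/60 = 0, so apply the 1/(2N) correction: FA → 1/(2·60) = 0.00833.
z(H) = z(0.73333) = 0.6229
z(FA) = z(0.00833) = -2.3941
d' = 0.6229 − (-2.3941) = 3.0170

d' = 3.017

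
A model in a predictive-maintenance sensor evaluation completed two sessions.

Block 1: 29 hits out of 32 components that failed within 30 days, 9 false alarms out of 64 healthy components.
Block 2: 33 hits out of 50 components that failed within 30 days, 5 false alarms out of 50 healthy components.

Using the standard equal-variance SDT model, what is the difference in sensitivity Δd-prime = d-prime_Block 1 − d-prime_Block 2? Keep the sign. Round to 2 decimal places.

Block 1: z(0.9062) = 1.318, z(0.1406) = -1.078, d' = 2.396
Block 2: z(0.6600) = 0.412, z(0.1000) = -1.282, d' = 1.694
Δd' = d'_Block 1 − d'_Block 2 = 2.396 − 1.694 = 0.702
Block 1 has the higher sensitivity.

Δd-prime = 0.70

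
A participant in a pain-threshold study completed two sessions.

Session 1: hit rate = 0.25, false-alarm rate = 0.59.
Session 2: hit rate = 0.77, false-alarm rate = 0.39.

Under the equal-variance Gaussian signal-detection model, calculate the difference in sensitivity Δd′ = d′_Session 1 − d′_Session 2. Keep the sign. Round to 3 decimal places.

Session 1: z(0.25) = -0.6745, z(0.59) = 0.2275, d' = -0.9020
Session 2: z(0.77) = 0.7388, z(0.39) = -0.2793, d' = 1.0181
Δd' = d'_Session 1 − d'_Session 2 = -0.9020 − 1.0181 = -1.9201
Session 2 has the higher sensitivity.

Δd′ = -1.920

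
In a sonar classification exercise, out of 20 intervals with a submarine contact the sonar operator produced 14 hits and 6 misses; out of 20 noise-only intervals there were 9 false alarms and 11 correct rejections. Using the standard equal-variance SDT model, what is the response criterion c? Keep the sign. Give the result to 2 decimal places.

H = 14/20 = 0.7000
FA = 9/20 = 0.4500
z(0.7000) = 0.524, z(0.4500) = -0.126
c = −½·[z(H) + z(FA)] = −0.5 × (0.524 + (-0.126)) = -0.199
c < 0: the sonar operator has a liberal response bias.

c = -0.20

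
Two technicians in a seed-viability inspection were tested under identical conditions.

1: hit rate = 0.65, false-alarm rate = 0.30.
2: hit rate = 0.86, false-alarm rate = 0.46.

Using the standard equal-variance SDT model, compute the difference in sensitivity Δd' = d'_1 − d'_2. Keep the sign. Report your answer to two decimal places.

Δd' = -0.27

1: z(0.65) = 0.385, z(0.30) = -0.524, d' = 0.909
2: z(0.86) = 1.080, z(0.46) = -0.100, d' = 1.180
Δd' = d'_1 − d'_2 = 0.909 − 1.180 = -0.271
2 has the higher sensitivity.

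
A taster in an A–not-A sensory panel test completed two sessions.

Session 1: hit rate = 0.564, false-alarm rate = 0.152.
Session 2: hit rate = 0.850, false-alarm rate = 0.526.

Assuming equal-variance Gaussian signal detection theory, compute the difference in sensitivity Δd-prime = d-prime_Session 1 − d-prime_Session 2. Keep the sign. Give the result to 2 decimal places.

Session 1: z(0.564) = 0.161, z(0.152) = -1.028, d' = 1.189
Session 2: z(0.850) = 1.036, z(0.526) = 0.065, d' = 0.971
Δd' = d'_Session 1 − d'_Session 2 = 1.189 − 0.971 = 0.218
Session 1 has the higher sensitivity.

Δd-prime = 0.22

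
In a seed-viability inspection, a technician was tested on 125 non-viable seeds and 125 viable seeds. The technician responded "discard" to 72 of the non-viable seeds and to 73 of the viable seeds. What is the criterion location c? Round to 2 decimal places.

H = 72/125 = 0.5760
FA = 73/125 = 0.5840
Φ⁻¹(H) = Φ⁻¹(0.5760) = 0.1917
Φ⁻¹(FA) = Φ⁻¹(0.5840) = 0.2121
c = −½·[z(H) + z(FA)] = −0.5 × (0.1917 + 0.2121) = -0.2019

c = -0.20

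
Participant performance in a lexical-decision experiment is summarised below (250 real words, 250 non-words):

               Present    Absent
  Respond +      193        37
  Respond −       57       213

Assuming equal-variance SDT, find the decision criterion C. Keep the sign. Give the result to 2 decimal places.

H = 193/250 = 0.7720
FA = 37/250 = 0.1480
z(H) = 0.745
z(FA) = -1.045
c = −½·[z(H) + z(FA)] = −0.5 × (0.745 + (-1.045)) = 0.150
c > 0: the participant has a conservative response bias.

C = 0.15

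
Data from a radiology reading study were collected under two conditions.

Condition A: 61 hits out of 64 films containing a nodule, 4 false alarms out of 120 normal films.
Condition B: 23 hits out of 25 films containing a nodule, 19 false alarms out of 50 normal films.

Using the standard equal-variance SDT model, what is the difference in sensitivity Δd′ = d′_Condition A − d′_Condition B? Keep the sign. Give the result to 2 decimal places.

Condition A: z(0.9531) = 1.676, z(0.0333) = -1.834, d' = 3.510
Condition B: z(0.9200) = 1.405, z(0.3800) = -0.305, d' = 1.710
Δd' = d'_Condition A − d'_Condition B = 3.510 − 1.710 = 1.800
Condition A has the higher sensitivity.

Δd′ = 1.80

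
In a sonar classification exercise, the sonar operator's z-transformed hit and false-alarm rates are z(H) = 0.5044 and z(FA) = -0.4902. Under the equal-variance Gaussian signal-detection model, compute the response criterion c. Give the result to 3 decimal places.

c = −½·[z(H) + z(FA)] = −½·(0.5044 + (-0.4902)) = -0.0071

c = -0.007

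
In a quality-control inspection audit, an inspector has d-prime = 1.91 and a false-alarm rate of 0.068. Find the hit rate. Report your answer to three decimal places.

hit rate = 0.662

z(false-alarm rate) = z(0.068) = -1.4909
z(H) = z(FA) + d' = -1.4909 + 1.91 = 0.4191
hit rate = Φ(0.4191) = 0.6624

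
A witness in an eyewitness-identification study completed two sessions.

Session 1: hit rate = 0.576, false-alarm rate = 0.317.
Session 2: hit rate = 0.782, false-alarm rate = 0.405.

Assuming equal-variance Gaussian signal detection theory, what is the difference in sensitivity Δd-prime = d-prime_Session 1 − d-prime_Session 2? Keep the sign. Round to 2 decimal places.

Δd-prime = -0.35

Session 1: z(0.576) = 0.192, z(0.317) = -0.476, d' = 0.668
Session 2: z(0.782) = 0.779, z(0.405) = -0.240, d' = 1.019
Δd' = d'_Session 1 − d'_Session 2 = 0.668 − 1.019 = -0.351
Session 2 has the higher sensitivity.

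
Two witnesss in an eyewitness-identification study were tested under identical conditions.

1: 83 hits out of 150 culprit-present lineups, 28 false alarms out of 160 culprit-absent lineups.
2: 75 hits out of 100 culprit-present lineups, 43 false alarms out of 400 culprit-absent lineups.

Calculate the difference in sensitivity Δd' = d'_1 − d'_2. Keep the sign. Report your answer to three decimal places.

Δd' = -0.846

1: z(0.5533) = 0.1340, z(0.1750) = -0.9346, d' = 1.0686
2: z(0.7500) = 0.6745, z(0.1075) = -1.2399, d' = 1.9144
Δd' = d'_1 − d'_2 = 1.0686 − 1.9144 = -0.8458
2 has the higher sensitivity.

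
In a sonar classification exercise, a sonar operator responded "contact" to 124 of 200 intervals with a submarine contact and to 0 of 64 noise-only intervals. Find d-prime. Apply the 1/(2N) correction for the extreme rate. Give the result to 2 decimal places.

d-prime = 2.72

The false-alarm rate is 0/64 = 0, so apply the 1/(2N) correction: FA → 1/(2·64) = 0.00781.
z(H) = z(0.62000) = 0.305
z(FA) = z(0.00781) = -2.418
d' = 0.305 − (-2.418) = 2.723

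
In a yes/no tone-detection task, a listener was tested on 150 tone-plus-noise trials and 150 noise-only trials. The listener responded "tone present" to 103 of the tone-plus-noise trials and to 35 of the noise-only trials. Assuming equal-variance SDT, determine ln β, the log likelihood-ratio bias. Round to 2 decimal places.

ln β = 0.15

H = 103/150 = 0.6867
FA = 35/150 = 0.2333
z(H) = z(0.6867) = 0.487
z(FA) = z(0.2333) = -0.728
ln β = −½·[z(H)² − z(FA)²] = −0.5 × (0.237 − 0.530) = 0.1465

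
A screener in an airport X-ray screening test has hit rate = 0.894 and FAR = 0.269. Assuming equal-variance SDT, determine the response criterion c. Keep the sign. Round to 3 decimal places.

z(H) = 1.2481
z(FA) = -0.6158
c = −½·[z(H) + z(FA)] = −0.5 × (1.2481 + (-0.6158)) = -0.31615
c < 0: the screener has a liberal response bias.

c = -0.316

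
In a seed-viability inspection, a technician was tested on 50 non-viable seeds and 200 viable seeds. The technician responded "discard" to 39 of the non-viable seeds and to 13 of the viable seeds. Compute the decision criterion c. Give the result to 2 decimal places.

H = 39/50 = 0.7800
FA = 13/200 = 0.0650
z(0.7800) = 0.772, z(0.0650) = -1.514
c = −½·[z(H) + z(FA)] = −0.5 × (0.772 + (-1.514)) = 0.371
c > 0: the technician has a conservative response bias.

c = 0.37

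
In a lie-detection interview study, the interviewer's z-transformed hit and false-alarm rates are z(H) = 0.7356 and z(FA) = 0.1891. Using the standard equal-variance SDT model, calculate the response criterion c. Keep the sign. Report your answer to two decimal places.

c = −½·[z(H) + z(FA)] = −½·(0.7356 + 0.1891) = -0.46235

c = -0.46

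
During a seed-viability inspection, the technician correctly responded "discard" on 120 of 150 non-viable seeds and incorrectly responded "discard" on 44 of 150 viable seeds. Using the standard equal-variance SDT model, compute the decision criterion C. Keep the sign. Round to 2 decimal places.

H = 120/150 = 0.8000
FA = 44/150 = 0.2933
z(0.8000) = 0.8416, z(0.2933) = -0.5438
c = −½·[z(H) + z(FA)] = −0.5 × (0.8416 + (-0.5438)) = -0.1489

C = -0.15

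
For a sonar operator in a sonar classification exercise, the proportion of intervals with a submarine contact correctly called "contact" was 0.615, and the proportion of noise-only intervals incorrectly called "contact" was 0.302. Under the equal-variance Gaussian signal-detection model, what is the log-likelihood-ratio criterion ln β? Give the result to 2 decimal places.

z(H) = z(0.615) = 0.292
z(FA) = z(0.302) = -0.519
ln β = −½·[z(H)² − z(FA)²] = −0.5 × (0.085 − 0.269) = 0.092

ln β = 0.09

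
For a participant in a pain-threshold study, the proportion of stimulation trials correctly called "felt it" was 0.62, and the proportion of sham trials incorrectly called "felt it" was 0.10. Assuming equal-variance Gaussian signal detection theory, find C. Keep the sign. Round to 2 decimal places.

C = 0.49

z(0.62) = 0.3055, z(0.10) = -1.2816
c = −½·[z(H) + z(FA)] = −0.5 × (0.3055 + (-1.2816)) = 0.48805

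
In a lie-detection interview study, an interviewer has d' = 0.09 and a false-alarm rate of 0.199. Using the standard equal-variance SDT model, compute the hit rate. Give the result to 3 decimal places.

z(false-alarm rate) = z(0.199) = -0.8452
z(H) = z(FA) + d' = -0.8452 + 0.09 = -0.7552
hit rate = Φ(-0.7552) = 0.2251

hit rate = 0.225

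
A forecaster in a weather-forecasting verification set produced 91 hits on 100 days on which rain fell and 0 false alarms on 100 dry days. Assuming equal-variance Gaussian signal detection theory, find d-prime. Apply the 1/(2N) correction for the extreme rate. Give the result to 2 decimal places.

The false-alarm rate is 0/100 = 0, so apply the 1/(2N) correction: FA → 1/(2·100) = 0.00500.
z(H) = z(0.91000) = 1.341
z(FA) = z(0.00500) = -2.576
d' = 1.341 − (-2.576) = 3.917

d-prime = 3.92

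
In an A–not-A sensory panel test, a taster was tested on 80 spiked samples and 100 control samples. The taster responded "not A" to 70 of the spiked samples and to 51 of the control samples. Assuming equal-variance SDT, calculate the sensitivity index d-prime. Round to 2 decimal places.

d-prime = 1.13

H = 70/80 = 0.8750
FA = 51/100 = 0.5100
z(0.8750) = 1.1503, z(0.5100) = 0.0251
d' = z(H) − z(FA) = 1.1503 − 0.0251 = 1.1252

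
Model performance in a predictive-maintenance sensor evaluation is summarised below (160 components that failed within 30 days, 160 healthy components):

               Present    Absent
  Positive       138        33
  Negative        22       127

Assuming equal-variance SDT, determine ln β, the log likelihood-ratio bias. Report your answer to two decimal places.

H = 138/160 = 0.8625
FA = 33/160 = 0.2062
z(H) = z(0.8625) = 1.092
z(FA) = z(0.2062) = -0.820
ln β = −½·[z(H)² − z(FA)²] = −0.5 × (1.192 − 0.672) = -0.260

ln β = -0.26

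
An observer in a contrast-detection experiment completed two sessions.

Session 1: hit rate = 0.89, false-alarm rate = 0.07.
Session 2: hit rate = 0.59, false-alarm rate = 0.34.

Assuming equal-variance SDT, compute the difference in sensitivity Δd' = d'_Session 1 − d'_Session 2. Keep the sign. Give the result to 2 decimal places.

Δd' = 2.06

Session 1: z(0.89) = 1.227, z(0.07) = -1.476, d' = 2.703
Session 2: z(0.59) = 0.228, z(0.34) = -0.412, d' = 0.640
Δd' = d'_Session 1 − d'_Session 2 = 2.703 − 0.640 = 2.063
Session 1 has the higher sensitivity.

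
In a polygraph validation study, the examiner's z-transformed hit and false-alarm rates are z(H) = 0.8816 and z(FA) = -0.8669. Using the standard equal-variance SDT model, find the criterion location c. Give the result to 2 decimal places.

c = −½·[z(H) + z(FA)] = −½·(0.8816 + (-0.8669)) = -0.00735

c = -0.01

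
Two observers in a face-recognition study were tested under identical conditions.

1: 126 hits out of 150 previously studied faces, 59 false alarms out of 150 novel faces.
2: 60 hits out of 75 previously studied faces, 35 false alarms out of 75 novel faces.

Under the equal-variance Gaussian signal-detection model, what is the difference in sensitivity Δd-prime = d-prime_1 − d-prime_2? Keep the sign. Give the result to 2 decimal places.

Δd-prime = 0.34

1: z(0.8400) = 0.994, z(0.3933) = -0.271, d' = 1.265
2: z(0.8000) = 0.842, z(0.4667) = -0.084, d' = 0.926
Δd' = d'_1 − d'_2 = 1.265 − 0.926 = 0.339
1 has the higher sensitivity.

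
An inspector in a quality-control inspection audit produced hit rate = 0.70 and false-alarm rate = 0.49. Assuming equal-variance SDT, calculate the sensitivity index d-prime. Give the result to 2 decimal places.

d-prime = 0.55

z(H) = 0.5244
z(FA) = -0.0251
d' = z(H) − z(FA) = 0.5244 − (-0.0251) = 0.5495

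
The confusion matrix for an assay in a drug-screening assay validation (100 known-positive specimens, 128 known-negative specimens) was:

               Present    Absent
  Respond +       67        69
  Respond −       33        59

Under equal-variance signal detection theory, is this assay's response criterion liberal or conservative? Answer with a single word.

z(H) = 0.440, z(FA) = 0.098
c = −½·(z(H) + z(FA)) = -0.269
c < 0 → liberal criterion (biased toward responding “yes”).

liberal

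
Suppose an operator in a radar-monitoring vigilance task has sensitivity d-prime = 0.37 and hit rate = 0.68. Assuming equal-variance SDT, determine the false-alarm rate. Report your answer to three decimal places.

false-alarm rate = 0.539

z(hit rate) = z(0.68) = 0.4677
z(FA) = z(H) − d' = 0.4677 − 0.37 = 0.0977
false-alarm rate = Φ(0.0977) = 0.5389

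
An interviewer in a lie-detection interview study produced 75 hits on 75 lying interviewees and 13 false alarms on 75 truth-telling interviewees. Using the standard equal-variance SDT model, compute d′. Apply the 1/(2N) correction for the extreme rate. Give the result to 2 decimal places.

d′ = 3.42

The hit rate is 75/75 = 1, so apply the 1/(2N) correction: H → 1 − 1/(2·75) = 0.99333.
z(H) = z(0.99333) = 2.475
z(FA) = z(0.17333) = -0.941
d' = 2.475 − (-0.941) = 3.416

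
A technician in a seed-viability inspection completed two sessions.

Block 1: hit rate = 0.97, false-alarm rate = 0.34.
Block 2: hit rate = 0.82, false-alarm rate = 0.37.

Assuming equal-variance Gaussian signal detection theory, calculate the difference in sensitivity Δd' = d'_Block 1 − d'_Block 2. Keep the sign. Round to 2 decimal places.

Block 1: z(0.97) = 1.881, z(0.34) = -0.412, d' = 2.293
Block 2: z(0.82) = 0.915, z(0.37) = -0.332, d' = 1.247
Δd' = d'_Block 1 − d'_Block 2 = 2.293 − 1.247 = 1.046
Block 1 has the higher sensitivity.

Δd' = 1.05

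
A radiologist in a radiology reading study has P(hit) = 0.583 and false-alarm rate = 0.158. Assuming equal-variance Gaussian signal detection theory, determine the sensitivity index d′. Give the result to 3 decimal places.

z(0.583) = 0.2096, z(0.158) = -1.0027
d' = z(H) − z(FA) = 0.2096 − (-1.0027) = 1.2123

d′ = 1.212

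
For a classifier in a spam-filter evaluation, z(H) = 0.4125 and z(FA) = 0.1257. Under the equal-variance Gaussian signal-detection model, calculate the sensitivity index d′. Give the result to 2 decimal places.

d' = z(H) − z(FA) = 0.4125 − 0.1257 = 0.2868

d′ = 0.29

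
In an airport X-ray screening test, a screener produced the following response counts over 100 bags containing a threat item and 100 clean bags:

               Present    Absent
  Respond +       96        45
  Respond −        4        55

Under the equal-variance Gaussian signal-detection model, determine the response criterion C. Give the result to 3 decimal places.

C = -0.813

H = 96/100 = 0.9600
FA = 45/100 = 0.4500
Φ⁻¹(0.9600) = 1.7507, Φ⁻¹(0.4500) = -0.1257
c = −½·[z(H) + z(FA)] = −0.5 × (1.7507 + (-0.1257)) = -0.8125
c < 0: the screener has a liberal response bias.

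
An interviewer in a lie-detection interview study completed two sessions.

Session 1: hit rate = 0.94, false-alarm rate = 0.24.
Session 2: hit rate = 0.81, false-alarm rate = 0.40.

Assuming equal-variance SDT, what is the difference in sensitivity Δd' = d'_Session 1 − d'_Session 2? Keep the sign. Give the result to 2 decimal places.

Δd' = 1.13

Session 1: z(0.94) = 1.555, z(0.24) = -0.706, d' = 2.261
Session 2: z(0.81) = 0.878, z(0.40) = -0.253, d' = 1.131
Δd' = d'_Session 1 − d'_Session 2 = 2.261 − 1.131 = 1.130
Session 1 has the higher sensitivity.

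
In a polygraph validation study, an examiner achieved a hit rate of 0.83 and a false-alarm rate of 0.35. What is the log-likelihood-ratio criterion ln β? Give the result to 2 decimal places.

z(H) = 0.954
z(FA) = -0.385
ln β = −½·[z(H)² − z(FA)²] = −0.5 × (0.910 − 0.148) = -0.381

ln β = -0.38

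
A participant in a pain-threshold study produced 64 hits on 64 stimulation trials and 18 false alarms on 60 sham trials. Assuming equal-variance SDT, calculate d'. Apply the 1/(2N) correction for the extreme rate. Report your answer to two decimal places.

The hit rate is 64/64 = 1, so apply the 1/(2N) correction: H → 1 − 1/(2·64) = 0.99219.
z(H) = z(0.99219) = 2.418
z(FA) = z(0.30000) = -0.524
d' = 2.418 − (-0.524) = 2.942

d' = 2.94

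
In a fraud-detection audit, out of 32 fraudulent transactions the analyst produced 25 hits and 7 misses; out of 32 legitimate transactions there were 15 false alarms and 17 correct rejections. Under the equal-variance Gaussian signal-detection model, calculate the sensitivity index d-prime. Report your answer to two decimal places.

d-prime = 0.85

H = 25/32 = 0.7812
FA = 15/32 = 0.4688
z(0.7812) = 0.776, z(0.4688) = -0.078
d' = z(H) − z(FA) = 0.776 − (-0.078) = 0.854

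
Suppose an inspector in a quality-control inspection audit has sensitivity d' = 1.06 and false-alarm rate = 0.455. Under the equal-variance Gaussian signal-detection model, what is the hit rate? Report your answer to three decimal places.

z(false-alarm rate) = z(0.455) = -0.1130
z(H) = z(FA) + d' = -0.1130 + 1.06 = 0.9470
hit rate = Φ(0.9470) = 0.8282

hit rate = 0.828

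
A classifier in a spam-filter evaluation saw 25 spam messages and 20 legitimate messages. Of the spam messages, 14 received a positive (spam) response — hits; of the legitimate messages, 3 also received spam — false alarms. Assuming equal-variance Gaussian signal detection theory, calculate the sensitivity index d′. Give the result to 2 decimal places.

d′ = 1.19

H = 14/25 = 0.5600
FA = 3/20 = 0.1500
z(H) = 0.151
z(FA) = -1.036
d' = z(H) − z(FA) = 0.151 − (-1.036) = 1.187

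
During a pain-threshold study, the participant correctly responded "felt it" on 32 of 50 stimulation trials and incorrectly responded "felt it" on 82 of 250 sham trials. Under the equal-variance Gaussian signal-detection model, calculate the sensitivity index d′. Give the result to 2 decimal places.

d′ = 0.80

H = 32/50 = 0.6400
FA = 82/250 = 0.3280
z(H) = z(0.6400) = 0.358
z(FA) = z(0.3280) = -0.445
d' = z(H) − z(FA) = 0.358 − (-0.445) = 0.803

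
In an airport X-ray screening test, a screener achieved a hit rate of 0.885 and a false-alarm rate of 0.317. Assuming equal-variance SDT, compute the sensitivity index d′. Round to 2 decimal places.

z(H) = z(0.885) = 1.200
z(FA) = z(0.317) = -0.476
d' = z(H) − z(FA) = 1.200 − (-0.476) = 1.676

d′ = 1.68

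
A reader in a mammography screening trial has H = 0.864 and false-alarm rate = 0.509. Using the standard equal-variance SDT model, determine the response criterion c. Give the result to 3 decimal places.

c = -0.561

z(H) = z(0.864) = 1.0985
z(FA) = z(0.509) = 0.0226
c = −½·[z(H) + z(FA)] = −0.5 × (1.0985 + 0.0226) = -0.56055
c < 0: the reader has a liberal response bias.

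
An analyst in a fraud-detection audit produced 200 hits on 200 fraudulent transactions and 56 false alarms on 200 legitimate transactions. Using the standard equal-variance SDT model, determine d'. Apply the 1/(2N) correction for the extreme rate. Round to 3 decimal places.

d' = 3.390

The hit rate is 200/200 = 1, so apply the 1/(2N) correction: H → 1 − 1/(2·200) = 0.99750.
z(H) = z(0.99750) = 2.8070
z(FA) = z(0.28000) = -0.5828
d' = 2.8070 − (-0.5828) = 3.3898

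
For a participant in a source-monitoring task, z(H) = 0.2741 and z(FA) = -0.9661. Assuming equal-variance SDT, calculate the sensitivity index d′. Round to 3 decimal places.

d′ = 1.240

d' = z(H) − z(FA) = 0.2741 − (-0.9661) = 1.2402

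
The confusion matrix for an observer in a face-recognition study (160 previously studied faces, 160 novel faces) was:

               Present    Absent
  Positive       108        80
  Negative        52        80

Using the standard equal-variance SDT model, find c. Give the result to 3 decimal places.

c = -0.227

H = 108/160 = 0.6750
FA = 80/160 = 0.5000
z(0.6750) = 0.4538, z(0.5000) = 0.0000
c = −½·[z(H) + z(FA)] = −0.5 × (0.4538 + 0.0000) = -0.2269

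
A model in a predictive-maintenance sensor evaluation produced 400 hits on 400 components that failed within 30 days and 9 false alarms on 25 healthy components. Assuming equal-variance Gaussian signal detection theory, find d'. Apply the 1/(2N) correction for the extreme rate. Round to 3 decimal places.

The hit rate is 400/400 = 1, so apply the 1/(2N) correction: H → 1 − 1/(2·400) = 0.99875.
z(H) = z(0.99875) = 3.0233
z(FA) = z(0.36000) = -0.3585
d' = 3.0233 − (-0.3585) = 3.3818

d' = 3.382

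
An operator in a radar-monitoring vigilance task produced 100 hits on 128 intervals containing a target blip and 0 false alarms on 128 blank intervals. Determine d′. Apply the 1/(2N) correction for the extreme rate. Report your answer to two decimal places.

d′ = 3.44

The false-alarm rate is 0/128 = 0, so apply the 1/(2N) correction: FA → 1/(2·128) = 0.00391.
z(H) = z(0.78125) = 0.776
z(FA) = z(0.00391) = -2.660
d' = 0.776 − (-2.660) = 3.436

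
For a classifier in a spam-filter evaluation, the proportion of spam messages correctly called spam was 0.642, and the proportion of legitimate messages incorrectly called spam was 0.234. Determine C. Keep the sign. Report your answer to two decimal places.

C = 0.18

z(H) = z(0.642) = 0.364
z(FA) = z(0.234) = -0.726
c = −½·[z(H) + z(FA)] = −0.5 × (0.364 + (-0.726)) = 0.181
c > 0: the classifier has a conservative response bias.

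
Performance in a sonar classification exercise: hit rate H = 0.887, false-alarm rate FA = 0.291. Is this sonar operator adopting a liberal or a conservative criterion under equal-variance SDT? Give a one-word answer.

z(H) = 1.211, z(FA) = -0.550
c = −½·(z(H) + z(FA)) = -0.3305
c < 0 → liberal criterion (biased toward responding “yes”).

liberal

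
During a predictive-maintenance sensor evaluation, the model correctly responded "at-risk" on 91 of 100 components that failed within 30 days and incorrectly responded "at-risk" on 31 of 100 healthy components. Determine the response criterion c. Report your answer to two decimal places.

c = -0.42

H = 91/100 = 0.9100
FA = 31/100 = 0.3100
z(H) = z(0.9100) = 1.3408
z(FA) = z(0.3100) = -0.4959
c = −½·[z(H) + z(FA)] = −0.5 × (1.3408 + (-0.4959)) = -0.42245
c < 0: the model has a liberal response bias.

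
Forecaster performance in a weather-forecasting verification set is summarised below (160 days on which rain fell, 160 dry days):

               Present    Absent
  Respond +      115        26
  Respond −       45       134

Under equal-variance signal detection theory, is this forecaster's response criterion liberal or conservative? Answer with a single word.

z(H) = 0.579, z(FA) = -0.984
c = −½·(z(H) + z(FA)) = 0.2025
c > 0 → conservative criterion (biased toward responding “no”).

conservative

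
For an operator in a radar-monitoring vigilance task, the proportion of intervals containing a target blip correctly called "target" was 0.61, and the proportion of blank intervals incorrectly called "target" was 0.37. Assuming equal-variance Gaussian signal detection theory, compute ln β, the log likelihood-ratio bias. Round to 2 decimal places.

Φ⁻¹(0.61) = 0.279, Φ⁻¹(0.37) = -0.332
ln β = −½·[z(H)² − z(FA)²] = −0.5 × (0.078 − 0.110) = 0.016

ln β = 0.02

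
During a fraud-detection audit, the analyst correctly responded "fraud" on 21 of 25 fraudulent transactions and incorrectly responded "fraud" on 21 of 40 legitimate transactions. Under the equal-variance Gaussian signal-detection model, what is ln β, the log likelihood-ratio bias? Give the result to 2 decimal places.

ln β = -0.49

H = 21/25 = 0.8400
FA = 21/40 = 0.5250
z(0.8400) = 0.994, z(0.5250) = 0.063
ln β = −½·[z(H)² − z(FA)²] = −0.5 × (0.988 − 0.004) = -0.492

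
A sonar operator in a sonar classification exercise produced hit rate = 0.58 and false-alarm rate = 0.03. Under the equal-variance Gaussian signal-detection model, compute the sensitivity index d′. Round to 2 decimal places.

d′ = 2.08

z(H) = z(0.58) = 0.2019
z(FA) = z(0.03) = -1.8808
d' = z(H) − z(FA) = 0.2019 − (-1.8808) = 2.0827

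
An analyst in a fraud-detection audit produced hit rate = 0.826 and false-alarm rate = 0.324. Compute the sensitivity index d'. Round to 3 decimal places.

z(0.826) = 0.9385, z(0.324) = -0.4565
d' = z(H) − z(FA) = 0.9385 − (-0.4565) = 1.3950

d' = 1.395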